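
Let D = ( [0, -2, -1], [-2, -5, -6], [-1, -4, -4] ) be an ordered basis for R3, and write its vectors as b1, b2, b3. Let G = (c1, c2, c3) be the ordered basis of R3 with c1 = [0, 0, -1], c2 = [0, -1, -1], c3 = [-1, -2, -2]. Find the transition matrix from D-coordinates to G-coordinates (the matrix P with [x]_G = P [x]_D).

Let M have columns bj and N have columns cj. Then for every x, N [x]_G = x = M [x]_D, so P = N^(-1) M.
Since det N = 1, N^(-1) has integer entries; multiplying gives P = [[-1, 1, 0], [2, 1, 2], [0, 2, 1]].

[[-1, 1, 0], [2, 1, 2], [0, 2, 1]]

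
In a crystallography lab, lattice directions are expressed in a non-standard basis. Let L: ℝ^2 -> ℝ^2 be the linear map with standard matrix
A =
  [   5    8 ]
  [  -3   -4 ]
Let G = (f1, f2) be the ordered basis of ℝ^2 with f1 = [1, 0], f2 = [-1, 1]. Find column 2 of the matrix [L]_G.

Compute L(f2) = A f2 = [3, -1] in standard coordinates.
Then write this in G-coordinates: solve for y in y_1 f1 + y_2 f2 = [3, -1].
This gives y = [2, -1], which is column 2 of [L]_G.

[2, -1]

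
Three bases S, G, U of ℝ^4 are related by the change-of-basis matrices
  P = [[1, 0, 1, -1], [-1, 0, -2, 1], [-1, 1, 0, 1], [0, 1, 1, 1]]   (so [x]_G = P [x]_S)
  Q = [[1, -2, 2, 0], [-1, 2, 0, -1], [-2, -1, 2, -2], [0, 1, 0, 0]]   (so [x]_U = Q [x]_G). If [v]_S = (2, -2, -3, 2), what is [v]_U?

(-19, 18, 2, 6)

Apply P to get G-coordinates (-3, 6, -2, -3), then Q to get U-coordinates.
The result is [v]_U = (-19, 18, 2, 6).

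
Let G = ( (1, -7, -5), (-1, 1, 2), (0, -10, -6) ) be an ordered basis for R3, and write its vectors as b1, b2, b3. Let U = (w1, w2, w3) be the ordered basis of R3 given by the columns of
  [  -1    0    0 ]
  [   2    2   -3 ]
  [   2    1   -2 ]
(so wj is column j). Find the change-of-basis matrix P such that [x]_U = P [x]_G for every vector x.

[[-1, 1, 0], [-1, -2, -2], [1, -1, 2]]

Column j of P is [bj]_U, since P maps G-coordinates to U-coordinates.
Expressing b1 in U: b1 = -w1 - w2 + w3, so column 1 of P is (-1, -1, 1).
Doing the same for each bj gives P = [[-1, 1, 0], [-1, -2, -2], [1, -1, 2]].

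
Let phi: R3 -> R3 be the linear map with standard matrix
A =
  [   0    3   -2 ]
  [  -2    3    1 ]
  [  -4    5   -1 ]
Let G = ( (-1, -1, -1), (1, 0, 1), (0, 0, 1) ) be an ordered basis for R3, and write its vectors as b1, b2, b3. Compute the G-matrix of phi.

[[2, 1, -1], [1, -1, -3], [1, -3, 1]]

The j-th column of [phi]_G is [phi(bj)]_G.
phi(b1) = A b1 = (-1, -2, 0) = 2b1 + b2 + b3, so column 1 is (2, 1, 1).
Repeating for b2, b3 and assembling the columns gives [[2, 1, -1], [1, -1, -3], [1, -3, 1]].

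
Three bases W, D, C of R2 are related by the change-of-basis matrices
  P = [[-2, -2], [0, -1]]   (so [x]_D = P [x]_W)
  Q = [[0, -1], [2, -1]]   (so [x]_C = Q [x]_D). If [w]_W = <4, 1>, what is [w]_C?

<1, -19>

Composing the changes, [w]_C = Q P [w]_W.
Q P = [[0, 1], [-4, -3]]; applying this to <4, 1> gives <1, -19>.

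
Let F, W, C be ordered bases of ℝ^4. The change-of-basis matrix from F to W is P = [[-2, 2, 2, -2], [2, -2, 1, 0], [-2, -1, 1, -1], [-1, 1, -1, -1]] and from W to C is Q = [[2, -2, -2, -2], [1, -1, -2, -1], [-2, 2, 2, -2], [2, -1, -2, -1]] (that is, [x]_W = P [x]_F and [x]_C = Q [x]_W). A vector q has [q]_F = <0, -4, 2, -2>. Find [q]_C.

<-28, -22, 44, -22>

First [q]_W = P [q]_F = <0, 10, 8, -4>.
Then [q]_C = Q [q]_W = <-28, -22, 44, -22>.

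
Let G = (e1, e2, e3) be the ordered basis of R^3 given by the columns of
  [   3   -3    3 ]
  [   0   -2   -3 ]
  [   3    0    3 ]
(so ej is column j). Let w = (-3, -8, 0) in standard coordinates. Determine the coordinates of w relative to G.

[w]_G is the unique c with M c = w, where M has columns e1, ..., e3.
Gaussian elimination on [M | w] yields c = (-2, 1, 2).
Check: -2e1 + e2 + 2e3 = (-3, -8, 0).

(-2, 1, 2)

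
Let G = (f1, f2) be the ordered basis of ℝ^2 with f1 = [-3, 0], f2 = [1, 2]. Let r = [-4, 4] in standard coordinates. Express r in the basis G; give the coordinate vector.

[2, 2]

Write r = c_1 f1 + c_2 f2 and solve for the c_i.
System: -3c_1 + c_2 = -4, 0c_1 + 2c_2 = 4; solving gives c_1 = 2, c_2 = 2.
Check: 2f1 + 2f2 = [-4, 4].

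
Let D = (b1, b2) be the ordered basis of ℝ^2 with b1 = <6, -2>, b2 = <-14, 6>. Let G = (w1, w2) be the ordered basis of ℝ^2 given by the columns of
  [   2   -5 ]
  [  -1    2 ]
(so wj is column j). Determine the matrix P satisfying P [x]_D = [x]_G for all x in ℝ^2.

[[-2, -2], [-2, 2]]

Take x = bj: its D-coordinates are the j-th standard unit vector, so P e_j — column j of P — equals [bj]_G.
b1 = -2w1 - 2w2, giving column 1 = <-2, -2>; repeating for each j gives P = [[-2, -2], [-2, 2]].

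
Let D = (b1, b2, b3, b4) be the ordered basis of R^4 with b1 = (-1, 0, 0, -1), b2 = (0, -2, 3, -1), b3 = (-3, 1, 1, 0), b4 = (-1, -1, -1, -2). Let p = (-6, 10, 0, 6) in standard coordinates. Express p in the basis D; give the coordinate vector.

(4, -2, 2, -4)

We seek scalars with c_1 b1 + ... + c_4 b4 = p; equivalently solve M c = p where the columns of M are b1, ..., b4.
Row-reducing the augmented matrix [M | p] gives c = (4, -2, 2, -4).
Check: 4b1 - 2b2 + 2b3 - 4b4 = (-6, 10, 0, 6).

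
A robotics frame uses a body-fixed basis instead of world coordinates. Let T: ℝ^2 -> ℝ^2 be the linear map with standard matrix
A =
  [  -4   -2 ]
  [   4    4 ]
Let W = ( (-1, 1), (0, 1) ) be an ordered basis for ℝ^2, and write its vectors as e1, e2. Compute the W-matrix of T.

With P the matrix whose columns are e1, e2, [T]_W = P^(-1) A P.
Column by column: T(e1) = A e1 = (2, 0); its W-coordinates (-2, 2) give column 1.
Continuing for each basis vector yields [T]_W = [[-2, 2], [2, 2]].

[[-2, 2], [2, 2]]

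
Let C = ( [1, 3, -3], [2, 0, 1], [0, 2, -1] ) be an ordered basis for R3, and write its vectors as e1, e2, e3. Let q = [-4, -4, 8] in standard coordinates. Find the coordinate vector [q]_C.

[q]_C is the unique c with M c = q, where M has columns e1, ..., e3.
Gaussian elimination on [M | q] yields c = (-4, 0, 4).
Check: -4e1 + 0·e2 + 4e3 = [-4, -4, 8].

[-4, 0, 4]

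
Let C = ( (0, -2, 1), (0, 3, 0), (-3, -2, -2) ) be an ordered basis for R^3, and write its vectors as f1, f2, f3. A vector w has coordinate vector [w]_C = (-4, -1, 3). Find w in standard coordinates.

(-9, -1, -10)

w = M [w]_C, where M has columns f1, ..., f3.
Carrying out the matrix-vector product, w = (-9, -1, -10).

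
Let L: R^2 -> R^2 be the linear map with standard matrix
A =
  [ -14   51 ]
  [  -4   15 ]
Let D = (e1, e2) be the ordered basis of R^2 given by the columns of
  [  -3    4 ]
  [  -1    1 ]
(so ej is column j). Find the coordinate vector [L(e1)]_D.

<3, 0>

Column 1 of [L]_D is the D-coordinate vector of L(e1).
In standard coordinates L(e1) = A e1 = <-9, -3>.
Converting to D: <-9, -3> = 3e1 + 0·e2, so the coordinate vector is <3, 0>.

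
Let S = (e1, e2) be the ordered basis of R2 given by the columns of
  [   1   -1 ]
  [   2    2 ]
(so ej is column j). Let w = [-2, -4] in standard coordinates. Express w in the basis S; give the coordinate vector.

We seek scalars with c_1 e1 + c_2 e2 = w; equivalently solve M c = w where the columns of M are e1, e2.
System: c_1 - c_2 = -2, 2c_1 + 2c_2 = -4; solving gives c_1 = -2, c_2 = 0.
Check: -2e1 + 0·e2 = [-2, -4].

[-2, 0]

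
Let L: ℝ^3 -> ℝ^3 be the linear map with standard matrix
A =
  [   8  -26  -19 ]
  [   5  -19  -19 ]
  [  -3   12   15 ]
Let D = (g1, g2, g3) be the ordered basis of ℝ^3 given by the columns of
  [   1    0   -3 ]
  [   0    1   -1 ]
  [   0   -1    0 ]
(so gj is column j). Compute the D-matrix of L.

With P the matrix whose columns are g1, ..., g3, [L]_D = P^(-1) A P.
Column by column: L(g1) = A g1 = <8, 5, -3>; its D-coordinates <2, 3, -2> give column 1.
Continuing for each basis vector yields [L]_D = [[2, 2, -1], [3, 3, 3], [-2, 3, -1]].

[[2, 2, -1], [3, 3, 3], [-2, 3, -1]]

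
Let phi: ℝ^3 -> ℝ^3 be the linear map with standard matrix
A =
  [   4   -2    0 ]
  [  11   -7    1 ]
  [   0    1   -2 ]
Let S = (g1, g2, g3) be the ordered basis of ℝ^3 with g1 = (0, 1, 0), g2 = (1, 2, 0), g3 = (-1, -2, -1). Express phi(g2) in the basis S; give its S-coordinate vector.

Compute phi(g2) = A g2 = (0, -3, 2) in standard coordinates.
Then write this in S-coordinates: solve for y in y_1 g1 + ... + y_3 g3 = (0, -3, 2).
This gives y = (-3, -2, -2), which is column 2 of [phi]_S.

(-3, -2, -2)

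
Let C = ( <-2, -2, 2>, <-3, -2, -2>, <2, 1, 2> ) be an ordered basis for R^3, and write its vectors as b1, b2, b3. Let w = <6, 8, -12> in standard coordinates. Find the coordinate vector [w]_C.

We seek scalars with c_1 b1 + ... + c_3 b3 = w; equivalently solve M c = w where the columns of M are b1, ..., b3.
Solving this 3x3 system gives c = (-4, -2, -4).
Check: -4b1 - 2b2 - 4b3 = <6, 8, -12>.

<-4, -2, -4>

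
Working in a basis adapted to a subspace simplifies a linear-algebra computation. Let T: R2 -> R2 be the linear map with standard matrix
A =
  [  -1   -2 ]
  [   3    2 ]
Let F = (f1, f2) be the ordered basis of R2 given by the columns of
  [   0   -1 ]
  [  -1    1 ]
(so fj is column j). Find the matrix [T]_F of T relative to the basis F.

Let P have columns f1, f2. Then [T]_F = P^(-1) A P.
Here det P = -1, so P^(-1) is integer; computing A P first and then P^(-1)(A P) gives [[0, 2], [-2, 1]].

[[0, 2], [-2, 1]]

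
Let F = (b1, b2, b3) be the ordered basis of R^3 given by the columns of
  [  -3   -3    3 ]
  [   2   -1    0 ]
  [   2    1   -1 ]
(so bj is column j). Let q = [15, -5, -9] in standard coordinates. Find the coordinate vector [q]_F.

[-4, -3, -2]

We seek scalars with c_1 b1 + ... + c_3 b3 = q; equivalently solve M c = q where the columns of M are b1, ..., b3.
Gaussian elimination on [M | q] yields c = (-4, -3, -2).
Check: -4b1 - 3b2 - 2b3 = [15, -5, -9].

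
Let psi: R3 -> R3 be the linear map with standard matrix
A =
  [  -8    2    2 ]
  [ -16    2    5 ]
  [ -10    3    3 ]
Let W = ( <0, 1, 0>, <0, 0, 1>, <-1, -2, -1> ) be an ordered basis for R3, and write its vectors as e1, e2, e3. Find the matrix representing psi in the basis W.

[[-2, 1, 3], [1, 1, -1], [-2, -2, -2]]

Let P have columns e1, ..., e3. Then [psi]_W = P^(-1) A P.
Here det P = -1, so P^(-1) is integer; computing A P first and then P^(-1)(A P) gives [[-2, 1, 3], [1, 1, -1], [-2, -2, -2]].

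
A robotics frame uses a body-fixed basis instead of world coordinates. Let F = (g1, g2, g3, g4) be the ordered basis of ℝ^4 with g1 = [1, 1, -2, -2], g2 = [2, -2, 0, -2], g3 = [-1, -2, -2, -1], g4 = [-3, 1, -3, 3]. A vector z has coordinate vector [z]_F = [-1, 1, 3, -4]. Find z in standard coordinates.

[10, -13, 8, -15]

z = M [z]_F, where M has columns g1, ..., g4.
Carrying out the matrix-vector product, z = [10, -13, 8, -15].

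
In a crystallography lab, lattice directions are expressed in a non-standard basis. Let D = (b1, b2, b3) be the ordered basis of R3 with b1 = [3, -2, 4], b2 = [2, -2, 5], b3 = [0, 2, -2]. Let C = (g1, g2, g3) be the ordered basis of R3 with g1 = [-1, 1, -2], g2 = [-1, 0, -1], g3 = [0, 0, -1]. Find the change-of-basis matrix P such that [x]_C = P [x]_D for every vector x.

Column j of P is [bj]_C, since P maps D-coordinates to C-coordinates.
Expressing b1 in C: b1 = -2g1 - g2 + g3, so column 1 of P is [-2, -1, 1].
Doing the same for each bj gives P = [[-2, -2, 2], [-1, 0, -2], [1, -1, 0]].

[[-2, -2, 2], [-1, 0, -2], [1, -1, 0]]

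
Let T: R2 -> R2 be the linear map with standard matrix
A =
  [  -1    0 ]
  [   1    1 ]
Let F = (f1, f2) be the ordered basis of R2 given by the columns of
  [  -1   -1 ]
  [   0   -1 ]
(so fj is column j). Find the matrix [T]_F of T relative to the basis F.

[[-2, -3], [1, 2]]

With P the matrix whose columns are f1, f2, [T]_F = P^(-1) A P.
Column by column: T(f1) = A f1 = (1, -1); its F-coordinates (-2, 1) give column 1.
Continuing for each basis vector yields [T]_F = [[-2, -3], [1, 2]].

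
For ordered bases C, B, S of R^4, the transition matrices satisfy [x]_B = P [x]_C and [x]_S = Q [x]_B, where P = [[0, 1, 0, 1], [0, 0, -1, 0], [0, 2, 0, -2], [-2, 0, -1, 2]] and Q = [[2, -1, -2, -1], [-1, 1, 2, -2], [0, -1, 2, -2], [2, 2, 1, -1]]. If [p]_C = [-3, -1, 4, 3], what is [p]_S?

[16, -38, -28, -20]

Composing the changes, [p]_S = Q P [p]_C.
Q P = [[2, -2, 2, 4], [4, 3, 1, -9], [4, 4, 3, -8], [2, 4, -1, -2]]; applying this to [-3, -1, 4, 3] gives [16, -38, -28, -20].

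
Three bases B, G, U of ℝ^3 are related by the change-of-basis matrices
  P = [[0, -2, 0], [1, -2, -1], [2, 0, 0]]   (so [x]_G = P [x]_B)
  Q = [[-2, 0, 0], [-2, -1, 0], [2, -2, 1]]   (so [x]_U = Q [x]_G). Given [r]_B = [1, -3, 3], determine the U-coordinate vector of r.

[-12, -16, 6]

Apply P to get G-coordinates [6, 4, 2], then Q to get U-coordinates.
The result is [r]_U = [-12, -16, 6].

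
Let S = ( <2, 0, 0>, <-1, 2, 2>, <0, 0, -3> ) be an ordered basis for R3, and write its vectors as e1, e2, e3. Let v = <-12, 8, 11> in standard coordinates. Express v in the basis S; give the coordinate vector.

<-4, 4, -1>

[v]_S is the unique c with M c = v, where M has columns e1, ..., e3.
Row-reducing the augmented matrix [M | v] gives c = (-4, 4, -1).
Check: -4e1 + 4e2 - e3 = <-12, 8, 11>.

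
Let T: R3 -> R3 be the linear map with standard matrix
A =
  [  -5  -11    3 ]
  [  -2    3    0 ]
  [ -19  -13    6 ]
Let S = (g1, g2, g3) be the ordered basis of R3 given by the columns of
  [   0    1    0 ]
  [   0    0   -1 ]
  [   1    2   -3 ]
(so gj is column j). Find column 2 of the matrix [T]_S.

Column 2 of [T]_S is the S-coordinate vector of T(g2).
In standard coordinates T(g2) = A g2 = (1, -2, -7).
Converting to S: (1, -2, -7) = -3g1 + g2 + 2g3, so the coordinate vector is (-3, 1, 2).

(-3, 1, 2)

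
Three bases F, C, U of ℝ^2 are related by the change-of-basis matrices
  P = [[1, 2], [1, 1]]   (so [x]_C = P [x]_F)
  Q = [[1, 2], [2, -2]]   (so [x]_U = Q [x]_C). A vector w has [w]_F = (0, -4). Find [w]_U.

Composing the changes, [w]_U = Q P [w]_F.
Q P = [[3, 4], [0, 2]]; applying this to (0, -4) gives (-16, -8).

(-16, -8)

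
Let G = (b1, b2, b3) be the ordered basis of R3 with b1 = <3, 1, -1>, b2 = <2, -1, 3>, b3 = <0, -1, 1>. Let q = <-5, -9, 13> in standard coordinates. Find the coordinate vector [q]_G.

[q]_G is the unique c with M c = q, where M has columns b1, ..., b3.
Solving this 3x3 system gives c = (-3, 2, 4).
Check: -3b1 + 2b2 + 4b3 = <-5, -9, 13>.

<-3, 2, 4>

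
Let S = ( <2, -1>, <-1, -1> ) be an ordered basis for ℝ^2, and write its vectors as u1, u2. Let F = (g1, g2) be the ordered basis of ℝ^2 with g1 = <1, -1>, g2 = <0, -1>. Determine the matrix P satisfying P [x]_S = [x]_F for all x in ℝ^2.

Let M have columns uj and N have columns gj. Then for every x, N [x]_F = x = M [x]_S, so P = N^(-1) M.
Since det N = -1, N^(-1) has integer entries; multiplying gives P = [[2, -1], [-1, 2]].

[[2, -1], [-1, 2]]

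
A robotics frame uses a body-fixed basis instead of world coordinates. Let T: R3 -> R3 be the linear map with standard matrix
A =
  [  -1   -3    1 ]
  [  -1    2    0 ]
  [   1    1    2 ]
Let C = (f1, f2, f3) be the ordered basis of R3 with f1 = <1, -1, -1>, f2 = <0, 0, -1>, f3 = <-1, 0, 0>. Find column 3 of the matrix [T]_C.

Compute T(f3) = A f3 = <1, 1, -1> in standard coordinates.
Then write this in C-coordinates: solve for y in y_1 f1 + ... + y_3 f3 = <1, 1, -1>.
This gives y = <-1, 2, -2>, which is column 3 of [T]_C.

<-1, 2, -2>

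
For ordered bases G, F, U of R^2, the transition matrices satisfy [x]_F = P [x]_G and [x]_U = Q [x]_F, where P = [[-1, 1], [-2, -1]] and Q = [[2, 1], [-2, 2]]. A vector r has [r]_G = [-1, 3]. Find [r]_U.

[7, -10]

Composing the changes, [r]_U = Q P [r]_G.
Q P = [[-4, 1], [-2, -4]]; applying this to [-1, 3] gives [7, -10].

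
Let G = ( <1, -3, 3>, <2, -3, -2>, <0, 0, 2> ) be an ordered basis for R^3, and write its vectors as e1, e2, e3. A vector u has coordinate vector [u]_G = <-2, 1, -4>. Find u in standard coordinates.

<0, 3, -16>

By definition u = -2e1 + e2 - 4e3.
Summing componentwise gives <0, 3, -16>.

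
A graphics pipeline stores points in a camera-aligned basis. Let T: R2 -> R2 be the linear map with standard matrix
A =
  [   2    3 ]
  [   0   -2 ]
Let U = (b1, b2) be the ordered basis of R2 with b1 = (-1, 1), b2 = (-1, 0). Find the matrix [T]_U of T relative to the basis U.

[[-2, 0], [1, 2]]

Let P have columns b1, b2. Then [T]_U = P^(-1) A P.
Here det P = 1, so P^(-1) is integer; computing A P first and then P^(-1)(A P) gives [[-2, 0], [1, 2]].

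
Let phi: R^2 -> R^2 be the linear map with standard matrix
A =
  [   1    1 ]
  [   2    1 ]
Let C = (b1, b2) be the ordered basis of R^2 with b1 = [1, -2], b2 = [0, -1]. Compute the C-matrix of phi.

[[-1, -1], [2, 3]]

The j-th column of [phi]_C is [phi(bj)]_C.
phi(b1) = A b1 = [-1, 0] = -b1 + 2b2, so column 1 is [-1, 2].
Repeating for b2 and assembling the columns gives [[-1, -1], [2, 3]].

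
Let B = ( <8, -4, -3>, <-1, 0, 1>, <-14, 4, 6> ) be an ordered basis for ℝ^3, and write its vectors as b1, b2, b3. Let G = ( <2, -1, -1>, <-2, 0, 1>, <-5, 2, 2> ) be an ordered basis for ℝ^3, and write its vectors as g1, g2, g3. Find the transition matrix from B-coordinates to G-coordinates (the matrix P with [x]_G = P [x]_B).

Take x = bj: its B-coordinates are the j-th standard unit vector, so P e_j — column j of P — equals [bj]_G.
b1 = 0·g1 + g2 - 2g3, giving column 1 = <0, 1, -2>; repeating for each j gives P = [[0, -2, 0], [1, 1, 2], [-2, -1, 2]].

[[0, -2, 0], [1, 1, 2], [-2, -1, 2]]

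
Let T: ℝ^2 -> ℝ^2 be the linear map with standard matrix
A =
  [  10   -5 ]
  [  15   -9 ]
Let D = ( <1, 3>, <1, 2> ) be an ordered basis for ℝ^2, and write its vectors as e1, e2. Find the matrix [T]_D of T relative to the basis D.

The j-th column of [T]_D is [T(ej)]_D.
T(e1) = A e1 = <-5, -12> = -2e1 - 3e2, so column 1 is <-2, -3>.
Repeating for e2 and assembling the columns gives [[-2, -3], [-3, 3]].

[[-2, -3], [-3, 3]]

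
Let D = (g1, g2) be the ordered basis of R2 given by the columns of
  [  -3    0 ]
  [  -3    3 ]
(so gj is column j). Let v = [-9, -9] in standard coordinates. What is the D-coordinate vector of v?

We seek scalars with c_1 g1 + c_2 g2 = v; equivalently solve M c = v where the columns of M are g1, g2.
System: -3c_1 + 0c_2 = -9, -3c_1 + 3c_2 = -9; solving gives c_1 = 3, c_2 = 0.
Check: 3g1 + 0·g2 = [-9, -9].

[3, 0]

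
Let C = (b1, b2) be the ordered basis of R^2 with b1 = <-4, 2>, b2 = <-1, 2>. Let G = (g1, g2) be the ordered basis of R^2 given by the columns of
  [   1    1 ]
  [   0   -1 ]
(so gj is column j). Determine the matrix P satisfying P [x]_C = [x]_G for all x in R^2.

[[-2, 1], [-2, -2]]

Take x = bj: its C-coordinates are the j-th standard unit vector, so P e_j — column j of P — equals [bj]_G.
b1 = -2g1 - 2g2, giving column 1 = <-2, -2>; repeating for each j gives P = [[-2, 1], [-2, -2]].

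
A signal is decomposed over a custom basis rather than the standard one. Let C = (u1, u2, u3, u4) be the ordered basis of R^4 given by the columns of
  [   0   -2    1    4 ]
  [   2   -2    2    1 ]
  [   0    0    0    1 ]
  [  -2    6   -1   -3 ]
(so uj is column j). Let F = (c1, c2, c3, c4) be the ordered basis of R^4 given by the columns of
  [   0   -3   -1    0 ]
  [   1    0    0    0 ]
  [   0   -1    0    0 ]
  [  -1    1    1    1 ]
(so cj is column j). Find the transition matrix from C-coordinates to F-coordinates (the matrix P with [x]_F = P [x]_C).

Column j of P is [uj]_F, since P maps C-coordinates to F-coordinates.
Expressing u1 in F: u1 = 2c1 + 0·c2 + 0·c3 + 0·c4, so column 1 of P is (2, 0, 0, 0).
Doing the same for each uj gives P = [[2, -2, 2, 1], [0, 0, 0, -1], [0, 2, -1, -1], [0, 2, 2, 0]].

[[2, -2, 2, 1], [0, 0, 0, -1], [0, 2, -1, -1], [0, 2, 2, 0]]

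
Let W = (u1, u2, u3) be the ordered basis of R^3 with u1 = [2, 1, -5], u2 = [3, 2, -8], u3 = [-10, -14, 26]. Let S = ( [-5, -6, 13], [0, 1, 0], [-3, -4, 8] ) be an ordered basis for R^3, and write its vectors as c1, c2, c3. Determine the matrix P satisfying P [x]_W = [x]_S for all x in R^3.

[[-1, 0, 2], [-1, -2, -2], [1, -1, 0]]

Let M have columns uj and N have columns cj. Then for every x, N [x]_S = x = M [x]_W, so P = N^(-1) M.
Since det N = -1, N^(-1) has integer entries; multiplying gives P = [[-1, 0, 2], [-1, -2, -2], [1, -1, 0]].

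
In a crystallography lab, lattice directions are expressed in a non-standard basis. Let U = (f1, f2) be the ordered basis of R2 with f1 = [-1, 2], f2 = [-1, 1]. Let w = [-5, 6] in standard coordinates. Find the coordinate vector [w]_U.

[1, 4]

Write w = c_1 f1 + c_2 f2 and solve for the c_i.
System: -c_1 - c_2 = -5, 2c_1 + c_2 = 6; solving gives c_1 = 1, c_2 = 4.
Check: f1 + 4f2 = [-5, 6].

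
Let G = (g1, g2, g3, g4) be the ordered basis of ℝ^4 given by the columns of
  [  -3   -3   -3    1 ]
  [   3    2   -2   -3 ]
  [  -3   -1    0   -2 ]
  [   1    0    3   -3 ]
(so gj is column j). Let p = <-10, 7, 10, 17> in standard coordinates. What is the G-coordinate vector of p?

Write p = c_1 g1 + ... + c_4 g4 and solve for the c_i.
Solving this 4x4 system gives c = (-1, 1, 2, -4).
Check: -g1 + g2 + 2g3 - 4g4 = <-10, 7, 10, 17>.

<-1, 1, 2, -4>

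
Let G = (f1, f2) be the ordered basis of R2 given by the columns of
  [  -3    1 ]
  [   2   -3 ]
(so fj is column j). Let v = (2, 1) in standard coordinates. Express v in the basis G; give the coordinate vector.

[v]_G is the unique c with M c = v, where M has columns f1, f2.
System: -3c_1 + c_2 = 2, 2c_1 - 3c_2 = 1; solving gives c_1 = -1, c_2 = -1.
Check: -f1 - f2 = (2, 1).

(-1, -1)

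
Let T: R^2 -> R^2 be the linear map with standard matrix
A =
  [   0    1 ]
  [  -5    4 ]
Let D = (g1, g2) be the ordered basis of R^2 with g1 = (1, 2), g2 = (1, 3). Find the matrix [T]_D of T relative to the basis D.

With P the matrix whose columns are g1, g2, [T]_D = P^(-1) A P.
Column by column: T(g1) = A g1 = (2, 3); its D-coordinates (3, -1) give column 1.
Continuing for each basis vector yields [T]_D = [[3, 2], [-1, 1]].

[[3, 2], [-1, 1]]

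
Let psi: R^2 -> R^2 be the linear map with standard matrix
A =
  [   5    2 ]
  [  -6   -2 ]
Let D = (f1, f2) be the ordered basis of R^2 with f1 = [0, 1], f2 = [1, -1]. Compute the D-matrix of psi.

With P the matrix whose columns are f1, f2, [psi]_D = P^(-1) A P.
Column by column: psi(f1) = A f1 = [2, -2]; its D-coordinates [0, 2] give column 1.
Continuing for each basis vector yields [psi]_D = [[0, -1], [2, 3]].

[[0, -1], [2, 3]]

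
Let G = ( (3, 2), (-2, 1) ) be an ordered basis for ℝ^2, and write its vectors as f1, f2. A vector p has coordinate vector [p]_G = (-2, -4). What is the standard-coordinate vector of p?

The coordinates say p = -2f1 - 4f2; adding the scaled basis vectors gives (2, -8).

(2, -8)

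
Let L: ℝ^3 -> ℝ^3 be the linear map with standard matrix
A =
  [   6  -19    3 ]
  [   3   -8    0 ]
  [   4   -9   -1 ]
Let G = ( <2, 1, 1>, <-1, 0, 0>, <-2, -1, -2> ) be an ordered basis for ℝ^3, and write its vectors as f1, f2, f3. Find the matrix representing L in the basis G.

[[-2, -2, 1], [0, 0, 3], [0, 1, -1]]

With P the matrix whose columns are f1, ..., f3, [L]_G = P^(-1) A P.
Column by column: L(f1) = A f1 = <-4, -2, -2>; its G-coordinates <-2, 0, 0> give column 1.
Continuing for each basis vector yields [L]_G = [[-2, -2, 1], [0, 0, 3], [0, 1, -1]].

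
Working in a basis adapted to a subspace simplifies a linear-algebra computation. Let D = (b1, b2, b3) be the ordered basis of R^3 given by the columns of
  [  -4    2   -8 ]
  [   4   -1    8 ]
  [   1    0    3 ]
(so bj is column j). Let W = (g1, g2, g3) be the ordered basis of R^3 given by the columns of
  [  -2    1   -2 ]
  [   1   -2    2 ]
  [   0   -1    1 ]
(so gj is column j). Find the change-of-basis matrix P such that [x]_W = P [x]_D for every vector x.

Let M have columns bj and N have columns gj. Then for every x, N [x]_W = x = M [x]_D, so P = N^(-1) M.
Since det N = 1, N^(-1) has integer entries; multiplying gives P = [[2, -1, 2], [-2, 0, -2], [-1, 0, 1]].

[[2, -1, 2], [-2, 0, -2], [-1, 0, 1]]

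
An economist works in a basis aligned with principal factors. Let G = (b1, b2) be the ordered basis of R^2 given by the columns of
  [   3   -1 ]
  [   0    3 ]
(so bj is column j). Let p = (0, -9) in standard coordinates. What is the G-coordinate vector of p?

We seek scalars with c_1 b1 + c_2 b2 = p; equivalently solve M c = p where the columns of M are b1, b2.
System: 3c_1 - c_2 = 0, 0c_1 + 3c_2 = -9; solving gives c_1 = -1, c_2 = -3.
Check: -b1 - 3b2 = (0, -9).

(-1, -3)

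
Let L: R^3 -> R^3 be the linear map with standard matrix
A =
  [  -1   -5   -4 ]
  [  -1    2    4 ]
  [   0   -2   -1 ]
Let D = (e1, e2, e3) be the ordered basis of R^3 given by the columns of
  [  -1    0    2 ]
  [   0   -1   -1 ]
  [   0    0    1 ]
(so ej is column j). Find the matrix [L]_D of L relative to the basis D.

Let P have columns e1, ..., e3. Then [L]_D = P^(-1) A P.
Here det P = 1, so P^(-1) is integer; computing A P first and then P^(-1)(A P) gives [[-1, -1, 3], [-1, 0, -1], [0, 2, 1]].

[[-1, -1, 3], [-1, 0, -1], [0, 2, 1]]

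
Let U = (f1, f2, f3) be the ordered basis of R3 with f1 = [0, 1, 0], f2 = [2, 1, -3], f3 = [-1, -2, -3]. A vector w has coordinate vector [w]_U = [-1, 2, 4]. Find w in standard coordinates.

[0, -7, -18]

w = M [w]_U, where M has columns f1, ..., f3.
Carrying out the matrix-vector product, w = [0, -7, -18].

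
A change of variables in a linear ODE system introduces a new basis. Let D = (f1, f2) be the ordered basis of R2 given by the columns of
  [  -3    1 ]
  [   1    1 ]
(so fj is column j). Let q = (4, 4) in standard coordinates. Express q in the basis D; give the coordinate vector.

(0, 4)

We seek scalars with c_1 f1 + c_2 f2 = q; equivalently solve M c = q where the columns of M are f1, f2.
System: -3c_1 + c_2 = 4, c_1 + c_2 = 4; solving gives c_1 = 0, c_2 = 4.
Check: 0·f1 + 4f2 = (4, 4).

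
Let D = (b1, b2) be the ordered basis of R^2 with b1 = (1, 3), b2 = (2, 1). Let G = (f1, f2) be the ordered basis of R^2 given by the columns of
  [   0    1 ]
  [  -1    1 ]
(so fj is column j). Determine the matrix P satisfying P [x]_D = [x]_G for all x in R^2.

Column j of P is [bj]_G, since P maps D-coordinates to G-coordinates.
Expressing b1 in G: b1 = -2f1 + f2, so column 1 of P is (-2, 1).
Doing the same for each bj gives P = [[-2, 1], [1, 2]].

[[-2, 1], [1, 2]]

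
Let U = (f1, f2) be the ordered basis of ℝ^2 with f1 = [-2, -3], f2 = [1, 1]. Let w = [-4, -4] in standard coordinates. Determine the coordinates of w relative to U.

Write w = c_1 f1 + c_2 f2 and solve for the c_i.
System: -2c_1 + c_2 = -4, -3c_1 + c_2 = -4; solving gives c_1 = 0, c_2 = -4.
Check: 0·f1 - 4f2 = [-4, -4].

[0, -4]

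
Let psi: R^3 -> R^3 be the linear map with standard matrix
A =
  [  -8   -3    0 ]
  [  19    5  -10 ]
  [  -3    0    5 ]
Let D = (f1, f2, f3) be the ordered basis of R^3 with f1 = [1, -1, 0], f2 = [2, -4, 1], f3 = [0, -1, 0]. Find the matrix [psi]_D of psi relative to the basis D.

With P the matrix whose columns are f1, ..., f3, [psi]_D = P^(-1) A P.
Column by column: psi(f1) = A f1 = [-5, 14, -3]; its D-coordinates [1, -3, -3] give column 1.
Continuing for each basis vector yields [psi]_D = [[1, -2, 3], [-3, -1, 0], [-3, -2, 2]].

[[1, -2, 3], [-3, -1, 0], [-3, -2, 2]]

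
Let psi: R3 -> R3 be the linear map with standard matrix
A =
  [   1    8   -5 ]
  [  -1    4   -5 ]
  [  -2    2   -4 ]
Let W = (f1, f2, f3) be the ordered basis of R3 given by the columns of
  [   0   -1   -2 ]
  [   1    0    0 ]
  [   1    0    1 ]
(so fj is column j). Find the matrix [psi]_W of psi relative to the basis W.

With P the matrix whose columns are f1, ..., f3, [psi]_W = P^(-1) A P.
Column by column: psi(f1) = A f1 = [3, -1, -2]; its W-coordinates [-1, -1, -1] give column 1.
Continuing for each basis vector yields [psi]_W = [[-1, 1, -3], [-1, -1, 1], [-1, 1, 3]].

[[-1, 1, -3], [-1, -1, 1], [-1, 1, 3]]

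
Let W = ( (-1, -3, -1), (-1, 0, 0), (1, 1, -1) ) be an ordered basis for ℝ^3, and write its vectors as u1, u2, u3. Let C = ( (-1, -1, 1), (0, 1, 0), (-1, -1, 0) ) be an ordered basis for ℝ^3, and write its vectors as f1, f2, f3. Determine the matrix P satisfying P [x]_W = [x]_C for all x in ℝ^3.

[[-1, 0, -1], [-2, 1, 0], [2, 1, 0]]

Let M have columns uj and N have columns fj. Then for every x, N [x]_C = x = M [x]_W, so P = N^(-1) M.
Since det N = 1, N^(-1) has integer entries; multiplying gives P = [[-1, 0, -1], [-2, 1, 0], [2, 1, 0]].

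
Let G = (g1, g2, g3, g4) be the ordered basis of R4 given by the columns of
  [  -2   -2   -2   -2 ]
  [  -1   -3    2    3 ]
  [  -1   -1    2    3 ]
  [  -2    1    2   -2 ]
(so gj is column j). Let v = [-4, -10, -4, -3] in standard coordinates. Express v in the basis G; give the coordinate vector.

We seek scalars with c_1 g1 + ... + c_4 g4 = v; equivalently solve M c = v where the columns of M are g1, ..., g4.
Gaussian elimination on [M | v] yields c = (0, 3, -2, 1).
Check: 0·g1 + 3g2 - 2g3 + g4 = [-4, -10, -4, -3].

[0, 3, -2, 1]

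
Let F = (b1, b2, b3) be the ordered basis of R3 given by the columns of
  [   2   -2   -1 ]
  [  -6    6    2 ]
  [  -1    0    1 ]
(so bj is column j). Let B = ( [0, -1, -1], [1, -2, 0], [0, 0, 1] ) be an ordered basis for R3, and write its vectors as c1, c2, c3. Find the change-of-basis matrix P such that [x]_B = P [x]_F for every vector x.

[[2, -2, 0], [2, -2, -1], [1, -2, 1]]

Take x = bj: its F-coordinates are the j-th standard unit vector, so P e_j — column j of P — equals [bj]_B.
b1 = 2c1 + 2c2 + c3, giving column 1 = [2, 2, 1]; repeating for each j gives P = [[2, -2, 0], [2, -2, -1], [1, -2, 1]].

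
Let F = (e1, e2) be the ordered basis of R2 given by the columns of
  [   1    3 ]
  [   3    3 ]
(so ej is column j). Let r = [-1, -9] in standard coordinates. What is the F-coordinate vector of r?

[-4, 1]

[r]_F is the unique c with M c = r, where M has columns e1, e2.
System: c_1 + 3c_2 = -1, 3c_1 + 3c_2 = -9; solving gives c_1 = -4, c_2 = 1.
Check: -4e1 + e2 = [-1, -9].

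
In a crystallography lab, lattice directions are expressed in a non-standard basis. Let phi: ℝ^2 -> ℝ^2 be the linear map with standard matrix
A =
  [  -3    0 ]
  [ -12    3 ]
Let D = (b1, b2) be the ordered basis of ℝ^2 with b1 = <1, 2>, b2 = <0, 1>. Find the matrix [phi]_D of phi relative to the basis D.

With P the matrix whose columns are b1, b2, [phi]_D = P^(-1) A P.
Column by column: phi(b1) = A b1 = <-3, -6>; its D-coordinates <-3, 0> give column 1.
Continuing for each basis vector yields [phi]_D = [[-3, 0], [0, 3]].

[[-3, 0], [0, 3]]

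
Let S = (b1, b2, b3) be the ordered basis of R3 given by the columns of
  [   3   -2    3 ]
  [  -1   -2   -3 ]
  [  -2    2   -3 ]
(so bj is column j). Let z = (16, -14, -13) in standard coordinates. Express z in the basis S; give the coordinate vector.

(3, 1, 3)

[z]_S is the unique c with M c = z, where M has columns b1, ..., b3.
Row-reducing the augmented matrix [M | z] gives c = (3, 1, 3).
Check: 3b1 + b2 + 3b3 = (16, -14, -13).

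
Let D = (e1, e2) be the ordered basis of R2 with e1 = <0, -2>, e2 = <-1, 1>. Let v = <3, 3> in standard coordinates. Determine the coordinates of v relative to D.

[v]_D is the unique c with M c = v, where M has columns e1, e2.
System: 0c_1 - c_2 = 3, -2c_1 + c_2 = 3; solving gives c_1 = -3, c_2 = -3.
Check: -3e1 - 3e2 = <3, 3>.

<-3, -3>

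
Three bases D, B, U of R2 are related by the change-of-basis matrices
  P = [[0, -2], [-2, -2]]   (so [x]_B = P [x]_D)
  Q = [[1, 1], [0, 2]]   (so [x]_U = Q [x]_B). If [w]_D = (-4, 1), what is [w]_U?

(4, 12)

First [w]_B = P [w]_D = (-2, 6).
Then [w]_U = Q [w]_B = (4, 12).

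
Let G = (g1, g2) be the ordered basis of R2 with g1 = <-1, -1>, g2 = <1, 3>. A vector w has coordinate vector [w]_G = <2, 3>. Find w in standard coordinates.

The coordinates say w = 2g1 + 3g2; adding the scaled basis vectors gives <1, 7>.

<1, 7>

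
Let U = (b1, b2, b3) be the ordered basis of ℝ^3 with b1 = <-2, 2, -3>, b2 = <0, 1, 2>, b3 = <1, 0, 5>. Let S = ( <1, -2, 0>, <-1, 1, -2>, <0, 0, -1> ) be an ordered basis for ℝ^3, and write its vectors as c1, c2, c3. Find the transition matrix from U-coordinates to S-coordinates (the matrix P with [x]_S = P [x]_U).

[[0, -1, -1], [2, -1, -2], [-1, 0, -1]]

Take x = bj: its U-coordinates are the j-th standard unit vector, so P e_j — column j of P — equals [bj]_S.
b1 = 0·c1 + 2c2 - c3, giving column 1 = <0, 2, -1>; repeating for each j gives P = [[0, -1, -1], [2, -1, -2], [-1, 0, -1]].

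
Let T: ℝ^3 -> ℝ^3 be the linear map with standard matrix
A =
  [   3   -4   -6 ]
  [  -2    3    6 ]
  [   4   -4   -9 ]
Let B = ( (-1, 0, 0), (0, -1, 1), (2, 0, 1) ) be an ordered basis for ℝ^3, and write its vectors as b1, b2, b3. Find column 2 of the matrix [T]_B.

(-2, -3, -2)

Compute T(b2) = A b2 = (-2, 3, -5) in standard coordinates.
Then write this in B-coordinates: solve for y in y_1 b1 + ... + y_3 b3 = (-2, 3, -5).
This gives y = (-2, -3, -2), which is column 2 of [T]_B.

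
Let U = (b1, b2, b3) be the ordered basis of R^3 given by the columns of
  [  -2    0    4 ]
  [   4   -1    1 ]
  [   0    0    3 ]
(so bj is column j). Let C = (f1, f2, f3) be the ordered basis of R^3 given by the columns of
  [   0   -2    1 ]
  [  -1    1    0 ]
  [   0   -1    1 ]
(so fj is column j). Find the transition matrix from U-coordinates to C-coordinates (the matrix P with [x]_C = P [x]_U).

Take x = bj: its U-coordinates are the j-th standard unit vector, so P e_j — column j of P — equals [bj]_C.
b1 = -2f1 + 2f2 + 2f3, giving column 1 = [-2, 2, 2]; repeating for each j gives P = [[-2, 1, -2], [2, 0, -1], [2, 0, 2]].

[[-2, 1, -2], [2, 0, -1], [2, 0, 2]]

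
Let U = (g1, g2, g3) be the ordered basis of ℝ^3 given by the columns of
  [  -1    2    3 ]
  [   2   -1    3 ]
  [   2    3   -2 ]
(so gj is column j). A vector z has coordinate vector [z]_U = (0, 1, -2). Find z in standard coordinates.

(-4, -7, 7)

By definition z = 0·g1 + g2 - 2g3.
Summing componentwise gives (-4, -7, 7).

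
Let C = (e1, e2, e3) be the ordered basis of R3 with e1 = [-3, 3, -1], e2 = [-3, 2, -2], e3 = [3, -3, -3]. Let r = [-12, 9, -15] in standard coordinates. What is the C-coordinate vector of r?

[3, 3, 2]

[r]_C is the unique c with M c = r, where M has columns e1, ..., e3.
Gaussian elimination on [M | r] yields c = (3, 3, 2).
Check: 3e1 + 3e2 + 2e3 = [-12, 9, -15].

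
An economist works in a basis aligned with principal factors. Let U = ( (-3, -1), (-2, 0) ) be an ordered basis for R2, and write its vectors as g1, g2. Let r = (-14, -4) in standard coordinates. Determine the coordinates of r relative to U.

(4, 1)

Write r = c_1 g1 + c_2 g2 and solve for the c_i.
System: -3c_1 - 2c_2 = -14, -c_1 + 0c_2 = -4; solving gives c_1 = 4, c_2 = 1.
Check: 4g1 + g2 = (-14, -4).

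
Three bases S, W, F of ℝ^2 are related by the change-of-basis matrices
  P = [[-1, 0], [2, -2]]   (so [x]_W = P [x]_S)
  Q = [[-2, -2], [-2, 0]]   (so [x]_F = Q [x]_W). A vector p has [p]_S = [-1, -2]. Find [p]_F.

Apply P to get W-coordinates [1, 2], then Q to get F-coordinates.
The result is [p]_F = [-6, -2].

[-6, -2]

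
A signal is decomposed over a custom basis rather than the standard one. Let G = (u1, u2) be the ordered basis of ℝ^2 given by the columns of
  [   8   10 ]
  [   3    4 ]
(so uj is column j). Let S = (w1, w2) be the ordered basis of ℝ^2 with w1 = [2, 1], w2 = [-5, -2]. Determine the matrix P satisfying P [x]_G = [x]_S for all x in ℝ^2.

[[-1, 0], [-2, -2]]

Column j of P is [uj]_S, since P maps G-coordinates to S-coordinates.
Expressing u1 in S: u1 = -w1 - 2w2, so column 1 of P is [-1, -2].
Doing the same for each uj gives P = [[-1, 0], [-2, -2]].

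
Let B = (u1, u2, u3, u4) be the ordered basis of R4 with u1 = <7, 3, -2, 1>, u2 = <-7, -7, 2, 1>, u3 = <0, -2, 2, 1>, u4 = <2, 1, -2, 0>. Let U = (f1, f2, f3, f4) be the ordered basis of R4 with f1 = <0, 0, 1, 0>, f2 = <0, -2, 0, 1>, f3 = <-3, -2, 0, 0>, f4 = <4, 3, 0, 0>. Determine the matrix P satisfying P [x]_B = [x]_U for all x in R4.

[[-2, 2, 2, -2], [1, 1, 1, 0], [-1, 1, 0, -2], [1, -1, 0, -1]]

Let M have columns uj and N have columns fj. Then for every x, N [x]_U = x = M [x]_B, so P = N^(-1) M.
Since det N = -1, N^(-1) has integer entries; multiplying gives P = [[-2, 2, 2, -2], [1, 1, 1, 0], [-1, 1, 0, -2], [1, -1, 0, -1]].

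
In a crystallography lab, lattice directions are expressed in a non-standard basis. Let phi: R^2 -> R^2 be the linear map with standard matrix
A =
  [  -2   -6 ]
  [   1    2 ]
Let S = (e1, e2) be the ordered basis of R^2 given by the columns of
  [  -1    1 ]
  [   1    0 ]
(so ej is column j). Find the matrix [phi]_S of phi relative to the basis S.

The j-th column of [phi]_S is [phi(ej)]_S.
phi(e1) = A e1 = <-4, 1> = e1 - 3e2, so column 1 is <1, -3>.
Repeating for e2 and assembling the columns gives [[1, 1], [-3, -1]].

[[1, 1], [-3, -1]]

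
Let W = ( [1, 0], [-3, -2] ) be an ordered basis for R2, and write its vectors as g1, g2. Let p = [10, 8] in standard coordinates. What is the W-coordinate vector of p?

[-2, -4]

[p]_W is the unique c with M c = p, where M has columns g1, g2.
System: c_1 - 3c_2 = 10, 0c_1 - 2c_2 = 8; solving gives c_1 = -2, c_2 = -4.
Check: -2g1 - 4g2 = [10, 8].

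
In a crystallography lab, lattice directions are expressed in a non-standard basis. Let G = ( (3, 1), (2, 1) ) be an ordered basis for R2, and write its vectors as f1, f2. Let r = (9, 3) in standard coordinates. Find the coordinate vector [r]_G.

We seek scalars with c_1 f1 + c_2 f2 = r; equivalently solve M c = r where the columns of M are f1, f2.
System: 3c_1 + 2c_2 = 9, c_1 + c_2 = 3; solving gives c_1 = 3, c_2 = 0.
Check: 3f1 + 0·f2 = (9, 3).

(3, 0)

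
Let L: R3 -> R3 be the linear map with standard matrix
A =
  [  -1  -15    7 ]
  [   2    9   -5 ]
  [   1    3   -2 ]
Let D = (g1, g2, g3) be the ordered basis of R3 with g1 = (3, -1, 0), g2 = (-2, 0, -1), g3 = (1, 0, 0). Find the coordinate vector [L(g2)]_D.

Compute L(g2) = A g2 = (-5, 1, 0) in standard coordinates.
Then write this in D-coordinates: solve for y in y_1 g1 + ... + y_3 g3 = (-5, 1, 0).
This gives y = (-1, 0, -2), which is column 2 of [L]_D.

(-1, 0, -2)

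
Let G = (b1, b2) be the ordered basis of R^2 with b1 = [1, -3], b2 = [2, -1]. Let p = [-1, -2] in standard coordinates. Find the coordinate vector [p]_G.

[1, -1]

[p]_G is the unique c with M c = p, where M has columns b1, b2.
System: c_1 + 2c_2 = -1, -3c_1 - c_2 = -2; solving gives c_1 = 1, c_2 = -1.
Check: b1 - b2 = [-1, -2].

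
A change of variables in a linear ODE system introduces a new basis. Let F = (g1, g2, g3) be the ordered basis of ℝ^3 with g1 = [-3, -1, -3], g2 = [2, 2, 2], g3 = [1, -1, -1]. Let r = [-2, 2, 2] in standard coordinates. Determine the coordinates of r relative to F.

[0, 0, -2]

[r]_F is the unique c with M c = r, where M has columns g1, ..., g3.
Gaussian elimination on [M | r] yields c = (0, 0, -2).
Check: 0·g1 + 0·g2 - 2g3 = [-2, 2, 2].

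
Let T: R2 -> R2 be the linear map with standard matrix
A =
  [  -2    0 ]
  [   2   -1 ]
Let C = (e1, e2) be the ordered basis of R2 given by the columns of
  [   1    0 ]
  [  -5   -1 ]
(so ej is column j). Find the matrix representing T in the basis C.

The j-th column of [T]_C is [T(ej)]_C.
T(e1) = A e1 = [-2, 7] = -2e1 + 3e2, so column 1 is [-2, 3].
Repeating for e2 and assembling the columns gives [[-2, 0], [3, -1]].

[[-2, 0], [3, -1]]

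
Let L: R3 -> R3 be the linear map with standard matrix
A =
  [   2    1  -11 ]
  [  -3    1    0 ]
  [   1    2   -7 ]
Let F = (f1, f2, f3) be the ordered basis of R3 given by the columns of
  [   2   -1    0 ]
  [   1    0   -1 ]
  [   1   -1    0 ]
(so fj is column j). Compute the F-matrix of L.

With P the matrix whose columns are f1, ..., f3, [L]_F = P^(-1) A P.
Column by column: L(f1) = A f1 = <-6, -5, -3>; its F-coordinates <-3, 0, 2> give column 1.
Continuing for each basis vector yields [L]_F = [[-3, 3, 1], [0, -3, 3], [2, 0, 2]].

[[-3, 3, 1], [0, -3, 3], [2, 0, 2]]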